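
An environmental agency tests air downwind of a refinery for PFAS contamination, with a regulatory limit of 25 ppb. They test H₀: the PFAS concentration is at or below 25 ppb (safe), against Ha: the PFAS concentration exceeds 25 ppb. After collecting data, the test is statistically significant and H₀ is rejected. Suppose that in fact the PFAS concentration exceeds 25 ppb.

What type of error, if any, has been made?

The test rejected a false H₀ — the decision matches the true state.

No error — this is a correct decision.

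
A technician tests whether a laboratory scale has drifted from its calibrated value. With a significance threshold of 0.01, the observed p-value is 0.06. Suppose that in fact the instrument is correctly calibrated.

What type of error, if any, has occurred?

No error — this is a correct decision.

The conventional null hypothesis is that the instrument is correctly calibrated.
Since p = 0.06 ≥ α = 0.01, H₀ is not rejected.
H₀ is true (actually the instrument is correctly calibrated).
The decision matches the true state — no error.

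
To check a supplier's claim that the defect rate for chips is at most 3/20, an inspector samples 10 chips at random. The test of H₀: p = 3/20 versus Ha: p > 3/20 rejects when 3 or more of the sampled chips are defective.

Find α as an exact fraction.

Under H₀, K ~ Binomial(10, 3/20); the Type I error rate is P(K ≥ 3).
α = 1 − P(K ≤ 2) = 1 − 2099702989741/2560000000000 = 460297010259/2560000000000.

460297010259/2560000000000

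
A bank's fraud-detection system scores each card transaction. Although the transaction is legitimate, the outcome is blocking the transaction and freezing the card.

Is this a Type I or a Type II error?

Type I error

The null hypothesis here is that the transaction is legitimate.
'Blocking the transaction and freezing the card' corresponds to rejecting H₀.
H₀ was rejected but H₀ is true — a Type I error (false positive).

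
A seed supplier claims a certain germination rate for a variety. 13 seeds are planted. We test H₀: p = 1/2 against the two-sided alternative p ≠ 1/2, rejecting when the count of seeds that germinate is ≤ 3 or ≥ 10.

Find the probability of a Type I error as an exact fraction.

α = P(S ≤ 3 or S ≥ 10 | p = 1/2), S ~ Binomial(13, 1/2).
The two tails are symmetric, so α = 2·(1 + 13 + 78 + 286)/2^13 = 756/8192 = 189/2048.

189/2048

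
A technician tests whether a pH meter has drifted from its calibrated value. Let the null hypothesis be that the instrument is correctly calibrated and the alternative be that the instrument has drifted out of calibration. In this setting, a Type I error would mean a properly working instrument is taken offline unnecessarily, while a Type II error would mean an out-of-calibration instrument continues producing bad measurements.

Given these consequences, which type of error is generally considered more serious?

The Type II consequence (an out-of-calibration instrument continues producing bad measurements) is more severe than the Type I consequence (a properly working instrument is taken offline unnecessarily).

Type II error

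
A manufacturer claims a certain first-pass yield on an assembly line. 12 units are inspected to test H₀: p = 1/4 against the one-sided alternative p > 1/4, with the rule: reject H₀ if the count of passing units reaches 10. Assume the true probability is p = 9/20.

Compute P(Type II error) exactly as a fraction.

Under the alternative p = 9/20, X ~ Binomial(12, 9/20); β is the probability the test does not reject, P(X < 10).
Equivalently, β = 1 − P(X ≥ 10) = 812745962073749/819200000000000.

812745962073749/819200000000000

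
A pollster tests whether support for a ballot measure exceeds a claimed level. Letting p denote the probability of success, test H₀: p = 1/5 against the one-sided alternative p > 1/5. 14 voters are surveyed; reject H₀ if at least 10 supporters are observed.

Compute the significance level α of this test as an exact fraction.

Under H₀, S ~ Binomial(14, 1/5), and α = P(S ≥ 10).
Summing C(14,j)(1/5)^j(4/5)^{14−j} for j = 10,…,14 gives 56213/1220703125.

56213/1220703125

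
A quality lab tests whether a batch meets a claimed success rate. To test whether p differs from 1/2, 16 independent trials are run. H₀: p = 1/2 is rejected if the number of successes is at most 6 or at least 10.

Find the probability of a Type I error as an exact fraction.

14893/32768

The significance level is the null-hypothesis probability of the rejection region {≤6} ∪ {≥10}.
The two tails are symmetric, so α = 2·(1 + 16 + 120 + 560 + 1820 + 4368 + 8008)/2^16 = 29786/65536 = 14893/32768.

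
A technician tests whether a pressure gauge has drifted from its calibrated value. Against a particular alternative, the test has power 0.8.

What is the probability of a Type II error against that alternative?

0.2

Power = 1 − β, so β = 1 − 0.8 = 0.2.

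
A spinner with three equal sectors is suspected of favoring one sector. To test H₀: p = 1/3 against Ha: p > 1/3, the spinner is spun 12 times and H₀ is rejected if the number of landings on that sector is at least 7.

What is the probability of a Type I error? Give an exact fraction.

11771/177147

The Type I error probability is α = P(Y ≥ 7) computed under H₀, where Y ~ Binomial(12, 1/3).
Adding the binomial terms for j = 7 through 12 with p = 1/3 yields 11771/177147.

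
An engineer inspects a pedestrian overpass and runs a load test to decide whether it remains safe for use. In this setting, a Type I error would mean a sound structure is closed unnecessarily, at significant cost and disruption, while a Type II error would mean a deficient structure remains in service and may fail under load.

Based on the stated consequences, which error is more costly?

The Type II consequence (a deficient structure remains in service and may fail under load) is more severe than the Type I consequence (a sound structure is closed unnecessarily, at significant cost and disruption).

Type II error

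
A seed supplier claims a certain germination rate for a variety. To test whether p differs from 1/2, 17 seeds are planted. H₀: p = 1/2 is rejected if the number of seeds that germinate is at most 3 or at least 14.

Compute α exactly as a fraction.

Under H₀, X ~ Binomial(17, 1/2); α is the probability of landing in either tail, P(X ≤ 3) + P(X ≥ 14).
The two tails are symmetric, so α = 2·(1 + 17 + 136 + 680)/2^17 = 1668/131072 = 417/32768.

417/32768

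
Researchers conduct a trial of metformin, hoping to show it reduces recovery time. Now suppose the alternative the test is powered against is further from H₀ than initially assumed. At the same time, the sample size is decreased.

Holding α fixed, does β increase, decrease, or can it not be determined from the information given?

Cannot be determined from the information given.

The first change alone would make β decrease; the second alone would make β increase. Which effect dominates depends on the magnitudes, which are not given.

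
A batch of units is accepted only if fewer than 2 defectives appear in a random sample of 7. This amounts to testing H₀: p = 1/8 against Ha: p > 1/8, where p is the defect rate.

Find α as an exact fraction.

225033/1048576

Under H₀, S ~ Binomial(7, 1/8); the Type I error rate is P(S ≥ 2).
α = 1 − P(S ≤ 1) = 1 − 823543/1048576 = 225033/1048576.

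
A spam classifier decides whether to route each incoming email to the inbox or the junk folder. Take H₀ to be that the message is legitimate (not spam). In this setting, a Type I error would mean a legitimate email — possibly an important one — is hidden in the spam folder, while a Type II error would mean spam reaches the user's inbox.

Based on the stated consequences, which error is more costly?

The Type I consequence (a legitimate email — possibly an important one — is hidden in the spam folder) is more severe than the Type II consequence (spam reaches the user's inbox).

Type I error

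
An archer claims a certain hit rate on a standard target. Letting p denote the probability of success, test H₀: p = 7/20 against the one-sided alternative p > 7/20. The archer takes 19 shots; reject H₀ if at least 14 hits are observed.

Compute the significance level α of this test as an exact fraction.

The Type I error probability is α = P(K ≥ 14) computed under H₀, where K ~ Binomial(19, 7/20).
Adding the binomial terms for j = 14 through 19 with p = 7/20 yields 441451161257878012297/655360000000000000000000.

441451161257878012297/655360000000000000000000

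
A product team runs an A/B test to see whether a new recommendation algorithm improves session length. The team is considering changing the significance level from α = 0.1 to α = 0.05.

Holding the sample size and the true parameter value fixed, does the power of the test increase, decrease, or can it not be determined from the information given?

A smaller α moves the rejection region further into the tail. With the alternative true, more outcomes now fall outside the rejection region, so failing to reject becomes more likely.
Since power = 1 − β and β increases, power decreases.

It decreases.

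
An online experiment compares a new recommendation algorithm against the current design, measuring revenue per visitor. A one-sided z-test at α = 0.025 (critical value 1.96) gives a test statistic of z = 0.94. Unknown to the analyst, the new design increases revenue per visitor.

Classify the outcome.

Type II error

The conventional null hypothesis is that the new design has no effect on revenue per visitor.
Since z = 0.94 ≤ z* = 1.96, H₀ is not rejected.
H₀ is false (actually the new design increases revenue per visitor).
Failing to reject a false H₀ is a Type II error.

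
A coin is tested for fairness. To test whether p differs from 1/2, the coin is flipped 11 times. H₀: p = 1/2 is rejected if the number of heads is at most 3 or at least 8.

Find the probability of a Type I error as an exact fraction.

29/128

Under H₀, K ~ Binomial(11, 1/2); α is the probability of landing in either tail, P(K ≤ 3) + P(K ≥ 8).
The two tails are symmetric, so α = 2·(1 + 11 + 55 + 165)/2^11 = 464/2048 = 29/128.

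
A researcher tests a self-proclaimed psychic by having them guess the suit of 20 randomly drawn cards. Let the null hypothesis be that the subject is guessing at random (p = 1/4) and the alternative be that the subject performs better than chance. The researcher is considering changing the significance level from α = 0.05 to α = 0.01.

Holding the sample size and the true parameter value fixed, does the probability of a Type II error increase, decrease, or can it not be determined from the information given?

Lowering α raises the bar for rejection; under Ha, the test now fails to reject on outcomes it previously would have rejected.

It increases.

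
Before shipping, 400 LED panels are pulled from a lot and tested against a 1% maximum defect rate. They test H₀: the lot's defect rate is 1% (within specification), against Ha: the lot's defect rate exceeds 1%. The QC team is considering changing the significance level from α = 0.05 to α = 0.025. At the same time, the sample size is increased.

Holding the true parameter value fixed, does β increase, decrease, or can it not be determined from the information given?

Cannot be determined from the information given.

The first change alone would make β increase; the second alone would make β decrease. Which effect dominates depends on the magnitudes, which are not given.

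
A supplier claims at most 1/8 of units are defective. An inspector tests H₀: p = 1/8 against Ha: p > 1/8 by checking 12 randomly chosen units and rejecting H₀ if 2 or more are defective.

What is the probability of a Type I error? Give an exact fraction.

31150268619/68719476736

The significance level is the probability, assuming p = 1/8, of seeing 2 or more defectives in 12 draws.
Computing the lower-tail complement: 1 − 37569208117/68719476736 = 31150268619/68719476736.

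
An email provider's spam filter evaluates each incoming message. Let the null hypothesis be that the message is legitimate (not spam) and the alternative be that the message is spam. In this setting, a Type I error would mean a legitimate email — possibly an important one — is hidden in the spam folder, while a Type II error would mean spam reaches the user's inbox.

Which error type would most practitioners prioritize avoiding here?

The Type I consequence (a legitimate email — possibly an important one — is hidden in the spam folder) is more severe than the Type II consequence (spam reaches the user's inbox).

Type I error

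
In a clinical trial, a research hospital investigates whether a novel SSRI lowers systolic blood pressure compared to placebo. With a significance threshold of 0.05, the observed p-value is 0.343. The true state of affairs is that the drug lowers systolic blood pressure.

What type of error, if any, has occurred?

The conventional null hypothesis is that the drug has no effect on systolic blood pressure.
Since p = 0.343 ≥ α = 0.05, H₀ is not rejected.
H₀ is false (actually the drug lowers systolic blood pressure).
Failing to reject a false H₀ is a Type II error.

Type II error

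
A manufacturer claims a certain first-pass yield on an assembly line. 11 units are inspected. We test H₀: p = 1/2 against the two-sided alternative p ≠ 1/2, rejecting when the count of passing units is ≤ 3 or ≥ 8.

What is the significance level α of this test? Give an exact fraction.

29/128

Under H₀, X ~ Binomial(11, 1/2); α is the probability of landing in either tail, P(X ≤ 3) + P(X ≥ 8).
By symmetry, α = 2·P(X ≤ 3) = 2·(1 + 11 + 55 + 165)/2048 = 464/2048 = 29/128.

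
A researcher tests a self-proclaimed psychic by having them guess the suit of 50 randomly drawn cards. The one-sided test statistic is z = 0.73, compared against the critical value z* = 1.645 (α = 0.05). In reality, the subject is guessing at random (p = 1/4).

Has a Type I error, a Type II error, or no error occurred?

The conventional null hypothesis is that the subject is guessing at random (p = 1/4).
Since z = 0.73 ≤ z* = 1.645, H₀ is not rejected.
H₀ is true (actually the subject is guessing at random (p = 1/4)).
The decision matches the true state — no error.

Neither — the decision is correct.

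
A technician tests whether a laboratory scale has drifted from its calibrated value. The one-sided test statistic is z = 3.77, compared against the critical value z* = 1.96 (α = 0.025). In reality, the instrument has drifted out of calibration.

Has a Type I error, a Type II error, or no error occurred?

The conventional null hypothesis is that the instrument is correctly calibrated.
Since z = 3.77 > z* = 1.96, H₀ is rejected.
H₀ is false (actually the instrument has drifted out of calibration).
The decision matches the true state — no error.

No error — this is a correct decision.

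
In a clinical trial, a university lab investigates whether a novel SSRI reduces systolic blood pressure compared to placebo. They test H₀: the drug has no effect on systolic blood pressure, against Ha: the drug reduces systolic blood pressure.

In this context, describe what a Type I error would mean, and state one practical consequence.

A Type I error is rejecting H₀ when H₀ is true.
Here that means concluding that the drug is effective when actually the drug has no effect on systolic blood pressure.

A Type I error would mean concluding that the drug reduces systolic blood pressure when in fact the drug has no effect on systolic blood pressure. Consequence: resources are spent bringing an ineffective treatment to market.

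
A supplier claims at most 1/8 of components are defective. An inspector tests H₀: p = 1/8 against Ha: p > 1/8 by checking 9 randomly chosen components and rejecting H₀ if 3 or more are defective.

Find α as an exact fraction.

3083341/33554432

Under H₀, S ~ Binomial(9, 1/8); the Type I error rate is P(S ≥ 3).
Via the complement, α = 1 − Σ_{j=0}^{2} C(9,j)(1/8)^j(7/8)^{9-j} = 3083341/33554432.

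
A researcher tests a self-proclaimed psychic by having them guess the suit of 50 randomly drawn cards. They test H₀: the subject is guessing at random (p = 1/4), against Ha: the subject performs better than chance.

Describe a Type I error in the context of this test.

A Type I error is rejecting H₀ when H₀ is true.
Here that means concluding the subject has some ability beyond chance when actually the subject is guessing at random (p = 1/4).

A Type I error would mean concluding that the subject performs better than chance when in fact the subject is guessing at random (p = 1/4).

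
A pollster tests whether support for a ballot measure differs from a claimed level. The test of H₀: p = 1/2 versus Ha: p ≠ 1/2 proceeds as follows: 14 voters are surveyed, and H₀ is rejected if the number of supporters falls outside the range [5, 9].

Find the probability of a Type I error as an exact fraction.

1471/8192

Under H₀, Y ~ Binomial(14, 1/2); α is the probability of landing in either tail, P(Y ≤ 4) + P(Y ≥ 10).
Each tail has probability (1 + 14 + 91 + 364 + 1001)/16384; doubling gives α = 2942/16384 = 1471/8192.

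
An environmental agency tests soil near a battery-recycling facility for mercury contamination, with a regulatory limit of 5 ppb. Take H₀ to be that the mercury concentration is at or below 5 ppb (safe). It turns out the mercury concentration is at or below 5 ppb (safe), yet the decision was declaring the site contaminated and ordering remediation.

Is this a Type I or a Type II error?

'Declaring the site contaminated and ordering remediation' corresponds to rejecting H₀.
H₀ was rejected but H₀ is true — a Type I error (false positive).

Type I error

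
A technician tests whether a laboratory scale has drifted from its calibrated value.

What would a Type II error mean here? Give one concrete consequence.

With the conventional null hypothesis that the instrument is correctly calibrated:
A Type II error is failing to reject H₀ when H₀ is false.
Here that means leaving the instrument in service when actually the instrument has drifted out of calibration.

A Type II error would mean concluding that the instrument is correctly calibrated (or at least failing to establish that the instrument has drifted out of calibration) when in fact the instrument has drifted out of calibration. Consequence: an out-of-calibration instrument continues producing bad measurements.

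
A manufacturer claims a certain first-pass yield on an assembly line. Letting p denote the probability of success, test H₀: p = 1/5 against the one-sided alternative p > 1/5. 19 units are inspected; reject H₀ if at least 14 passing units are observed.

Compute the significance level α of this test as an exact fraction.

12964157/19073486328125

The Type I error probability is α = P(K ≥ 14) computed under H₀, where K ~ Binomial(19, 1/5).
P(K ≥ 14) = Σ_{j=14}^{19} C(19,j)·(1/5)^j·(4/5)^{19-j} = 12964157/19073486328125.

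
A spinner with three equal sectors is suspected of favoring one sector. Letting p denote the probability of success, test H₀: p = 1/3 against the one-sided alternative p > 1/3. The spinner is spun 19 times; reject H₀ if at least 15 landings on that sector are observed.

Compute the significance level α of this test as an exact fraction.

23497/387420489

Under H₀, X ~ Binomial(19, 1/3), and α = P(X ≥ 15).
Adding the binomial terms for j = 15 through 19 with p = 1/3 yields 23497/387420489.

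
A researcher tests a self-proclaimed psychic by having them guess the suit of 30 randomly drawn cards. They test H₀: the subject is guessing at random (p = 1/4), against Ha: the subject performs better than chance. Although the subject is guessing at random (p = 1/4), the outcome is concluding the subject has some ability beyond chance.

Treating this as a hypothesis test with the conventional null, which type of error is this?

Type I error

'Concluding the subject has some ability beyond chance' corresponds to rejecting H₀.
H₀ was rejected but H₀ is true — a Type I error (false positive).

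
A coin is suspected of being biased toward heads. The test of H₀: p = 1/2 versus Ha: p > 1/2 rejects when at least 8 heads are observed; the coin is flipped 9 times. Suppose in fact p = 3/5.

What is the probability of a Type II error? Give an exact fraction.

β = P(fail to reject H₀ | Ha true) = P(S ≤ 7 | p = 3/5), S ~ Binomial(9, 3/5).
Adding the binomial probabilities P(S=0)+…+P(S=7) at p = 3/5 gives 1815344/1953125.

1815344/1953125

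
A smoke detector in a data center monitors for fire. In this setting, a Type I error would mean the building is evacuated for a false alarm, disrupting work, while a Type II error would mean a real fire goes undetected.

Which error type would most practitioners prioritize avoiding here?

Type II error

The Type II consequence (a real fire goes undetected) is more severe than the Type I consequence (the building is evacuated for a false alarm, disrupting work).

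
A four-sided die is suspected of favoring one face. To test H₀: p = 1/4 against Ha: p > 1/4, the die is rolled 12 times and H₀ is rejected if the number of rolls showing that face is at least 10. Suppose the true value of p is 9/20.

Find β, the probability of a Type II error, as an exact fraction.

812745962073749/819200000000000

A Type II error is failing to reject when Ha holds: with p = 9/20, β = P(X ≤ 9).
Equivalently, β = 1 − P(X ≥ 10) = 812745962073749/819200000000000.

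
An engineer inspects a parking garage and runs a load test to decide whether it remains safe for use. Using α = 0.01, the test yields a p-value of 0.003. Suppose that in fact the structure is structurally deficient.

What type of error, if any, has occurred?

Neither — the decision is correct.

The conventional null hypothesis is that the structure meets the required load capacity (safe).
Since p = 0.003 < α = 0.01, H₀ is rejected.
H₀ is false (actually the structure is structurally deficient).
The decision matches the true state — no error.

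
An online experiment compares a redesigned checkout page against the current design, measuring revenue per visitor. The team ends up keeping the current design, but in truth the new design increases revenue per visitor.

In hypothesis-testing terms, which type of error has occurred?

The null hypothesis here is that the new design has no effect on revenue per visitor.
'Keeping the current design' corresponds to failing to reject H₀.
H₀ was not rejected but H₀ is false — a Type II error (false negative).

Type II error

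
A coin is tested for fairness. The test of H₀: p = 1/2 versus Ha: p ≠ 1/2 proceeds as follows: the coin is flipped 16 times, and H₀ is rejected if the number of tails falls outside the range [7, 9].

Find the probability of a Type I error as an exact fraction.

The significance level is the null-hypothesis probability of the rejection region {≤6} ∪ {≥10}.
By symmetry, α = 2·P(K ≤ 6) = 2·(1 + 16 + 120 + 560 + 1820 + 4368 + 8008)/65536 = 29786/65536 = 14893/32768.

14893/32768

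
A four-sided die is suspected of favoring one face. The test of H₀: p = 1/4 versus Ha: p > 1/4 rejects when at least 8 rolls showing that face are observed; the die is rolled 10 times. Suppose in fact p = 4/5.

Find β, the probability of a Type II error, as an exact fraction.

3146489/9765625

A Type II error is failing to reject when Ha holds: with p = 4/5, β = P(K ≤ 7).
Summing C(10,j)·(4/5)^j·(1/5)^{10-j} for j = 0..7 gives 3146489/9765625.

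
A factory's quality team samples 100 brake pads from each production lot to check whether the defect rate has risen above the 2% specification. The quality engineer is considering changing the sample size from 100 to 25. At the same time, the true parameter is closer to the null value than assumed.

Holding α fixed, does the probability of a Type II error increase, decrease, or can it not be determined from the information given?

With less data the test statistic is noisier; under Ha, more outcomes land inside the acceptance region. A smaller true effect puts the Ha sampling distribution closer to H₀, so more of it falls in the non-rejection region. Both changes push β in the same direction.

It increases.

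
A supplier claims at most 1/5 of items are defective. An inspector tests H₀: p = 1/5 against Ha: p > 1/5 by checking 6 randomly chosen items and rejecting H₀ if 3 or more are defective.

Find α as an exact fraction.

Under H₀, K ~ Binomial(6, 1/5); the Type I error rate is P(K ≥ 3).
Computing the lower-tail complement: 1 − 2816/3125 = 309/3125.

309/3125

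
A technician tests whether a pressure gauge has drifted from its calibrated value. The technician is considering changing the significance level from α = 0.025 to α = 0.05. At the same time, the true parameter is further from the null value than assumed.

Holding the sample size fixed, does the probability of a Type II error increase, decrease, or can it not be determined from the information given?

It decreases.

Relaxing α lowers the evidence threshold; under Ha, outcomes that previously fell short now trigger rejection. A larger true effect moves the Ha sampling distribution further from the H₀ critical value, making rejection more likely when Ha is true. Both changes push β in the same direction.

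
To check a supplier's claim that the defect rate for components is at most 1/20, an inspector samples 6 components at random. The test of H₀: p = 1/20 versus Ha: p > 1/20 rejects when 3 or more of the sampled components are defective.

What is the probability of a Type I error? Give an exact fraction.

14271/6400000

α = P(reject H₀ | H₀ true) = P(X ≥ 3 | p = 1/20), X ~ Binomial(6, 1/20).
α = 1 − P(X ≤ 2) = 1 − 6385729/6400000 = 14271/6400000.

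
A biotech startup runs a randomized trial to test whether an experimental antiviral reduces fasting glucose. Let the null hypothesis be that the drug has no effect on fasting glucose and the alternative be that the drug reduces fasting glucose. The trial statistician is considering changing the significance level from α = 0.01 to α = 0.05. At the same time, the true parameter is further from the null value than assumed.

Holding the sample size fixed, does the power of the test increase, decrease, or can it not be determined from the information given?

A larger α widens the rejection region, so when the alternative is true more outcomes lead to rejection — failing to reject becomes less likely. A bigger departure from H₀ is easier for the test to detect, so it fails to reject less often. Both changes push β in the same direction.
Since power = 1 − β and β decreases, power increases.

It increases.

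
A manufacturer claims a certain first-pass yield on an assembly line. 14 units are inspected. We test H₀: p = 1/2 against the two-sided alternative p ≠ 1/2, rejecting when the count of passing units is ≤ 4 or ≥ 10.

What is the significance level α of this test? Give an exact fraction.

The significance level is the null-hypothesis probability of the rejection region {≤4} ∪ {≥10}.
By symmetry, α = 2·P(K ≤ 4) = 2·(1 + 14 + 91 + 364 + 1001)/16384 = 2942/16384 = 1471/8192.

1471/8192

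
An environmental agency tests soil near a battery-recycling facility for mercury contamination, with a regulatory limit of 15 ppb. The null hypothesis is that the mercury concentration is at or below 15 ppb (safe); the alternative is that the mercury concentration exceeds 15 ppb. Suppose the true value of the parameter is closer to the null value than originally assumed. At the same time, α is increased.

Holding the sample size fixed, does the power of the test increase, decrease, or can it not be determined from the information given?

The first change alone would make β increase; the second alone would make β decrease. Which effect dominates depends on the magnitudes, which are not given.
Since power = 1 − β, the effect on power is likewise indeterminate.

Cannot be determined from the information given.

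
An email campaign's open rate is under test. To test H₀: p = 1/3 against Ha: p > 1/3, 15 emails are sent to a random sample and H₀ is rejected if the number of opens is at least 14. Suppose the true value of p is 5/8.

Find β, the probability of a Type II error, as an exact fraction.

Under the alternative p = 5/8, Y ~ Binomial(15, 5/8); β is the probability the test does not reject, P(Y < 14).
Equivalently, β = 1 − P(Y ≥ 14) = 17439598153791/17592186044416.

17439598153791/17592186044416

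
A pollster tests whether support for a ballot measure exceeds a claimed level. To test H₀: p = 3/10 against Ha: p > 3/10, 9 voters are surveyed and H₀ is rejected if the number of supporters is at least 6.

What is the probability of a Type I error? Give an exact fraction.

The Type I error probability is α = P(Y ≥ 6) computed under H₀, where Y ~ Binomial(9, 3/10).
Summing C(9,j)(3/10)^j(7/10)^{9−j} for j = 6,…,9 gives 12647421/500000000.

12647421/500000000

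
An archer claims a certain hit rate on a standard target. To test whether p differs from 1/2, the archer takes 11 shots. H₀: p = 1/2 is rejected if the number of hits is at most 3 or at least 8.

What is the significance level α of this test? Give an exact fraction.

Under H₀, X ~ Binomial(11, 1/2); α is the probability of landing in either tail, P(X ≤ 3) + P(X ≥ 8).
Each tail has probability (1 + 11 + 55 + 165)/2048; doubling gives α = 464/2048 = 29/128.

29/128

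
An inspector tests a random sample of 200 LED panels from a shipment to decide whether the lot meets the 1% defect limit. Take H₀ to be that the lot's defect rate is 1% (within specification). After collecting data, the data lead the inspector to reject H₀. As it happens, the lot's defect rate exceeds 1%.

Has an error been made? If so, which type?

The test rejected a false H₀ — the decision matches the true state.

No error — this is a correct decision.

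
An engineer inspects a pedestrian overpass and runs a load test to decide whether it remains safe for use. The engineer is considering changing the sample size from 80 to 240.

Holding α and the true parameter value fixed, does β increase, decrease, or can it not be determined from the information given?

It decreases.

Increasing n separates the H₀ and Ha sampling distributions, so under Ha fewer outcomes land in the acceptance region.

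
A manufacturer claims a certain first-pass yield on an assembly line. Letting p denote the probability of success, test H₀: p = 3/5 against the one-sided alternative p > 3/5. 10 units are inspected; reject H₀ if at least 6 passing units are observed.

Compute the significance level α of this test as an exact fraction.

The Type I error probability is α = P(S ≥ 6) computed under H₀, where S ~ Binomial(10, 3/5).
Adding the binomial terms for j = 6 through 10 with p = 3/5 yields 6182649/9765625.

6182649/9765625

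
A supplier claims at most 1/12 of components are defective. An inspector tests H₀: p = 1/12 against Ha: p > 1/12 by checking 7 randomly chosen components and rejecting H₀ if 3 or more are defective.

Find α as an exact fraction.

Under H₀, X ~ Binomial(7, 1/12); the Type I error rate is P(X ≥ 3).
Computing the lower-tail complement: 1 − 11756723/11943936 = 187213/11943936.

187213/11943936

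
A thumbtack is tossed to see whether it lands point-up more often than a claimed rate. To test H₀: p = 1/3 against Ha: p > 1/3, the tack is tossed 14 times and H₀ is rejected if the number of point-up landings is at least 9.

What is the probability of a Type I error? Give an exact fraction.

9265/531441

The Type I error probability is α = P(S ≥ 9) computed under H₀, where S ~ Binomial(14, 1/3).
Summing C(14,j)(1/3)^j(2/3)^{14−j} for j = 9,…,14 gives 9265/531441.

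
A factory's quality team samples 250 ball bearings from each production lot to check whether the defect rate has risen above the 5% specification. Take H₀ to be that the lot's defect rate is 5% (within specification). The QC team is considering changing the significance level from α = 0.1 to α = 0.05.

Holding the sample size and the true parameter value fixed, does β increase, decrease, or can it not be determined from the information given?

It increases.

Lowering α raises the bar for rejection; under Ha, the test now fails to reject on outcomes it previously would have rejected.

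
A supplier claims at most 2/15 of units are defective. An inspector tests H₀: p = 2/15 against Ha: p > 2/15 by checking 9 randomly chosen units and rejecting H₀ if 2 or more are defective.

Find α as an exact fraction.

13155707024/38443359375

The significance level is the probability, assuming p = 2/15, of seeing 2 or more defectives in 9 draws.
Via the complement, α = 1 − Σ_{j=0}^{1} C(9,j)(2/15)^j(13/15)^{9-j} = 13155707024/38443359375.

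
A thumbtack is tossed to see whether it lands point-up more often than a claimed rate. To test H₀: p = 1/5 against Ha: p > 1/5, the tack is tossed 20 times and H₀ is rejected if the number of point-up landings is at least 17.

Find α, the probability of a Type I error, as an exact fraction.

α = P(reject H₀ | H₀ true) = P(X ≥ 17 | p = 1/5), with X ~ Binomial(20, 1/5).
Summing C(20,j)(1/5)^j(4/5)^{20−j} for j = 17,…,20 gives 76081/95367431640625.

76081/95367431640625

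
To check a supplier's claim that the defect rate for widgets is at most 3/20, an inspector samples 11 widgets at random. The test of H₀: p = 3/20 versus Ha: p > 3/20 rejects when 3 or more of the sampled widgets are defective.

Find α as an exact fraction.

α = P(reject H₀ | H₀ true) = P(Y ≥ 3 | p = 3/20), Y ~ Binomial(11, 3/20).
Computing the lower-tail complement: 1 − 31900138777693/40960000000000 = 9059861222307/40960000000000.

9059861222307/40960000000000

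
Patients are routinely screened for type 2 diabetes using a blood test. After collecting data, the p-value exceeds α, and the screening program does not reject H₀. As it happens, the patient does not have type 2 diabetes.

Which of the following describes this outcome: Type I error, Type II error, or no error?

No error (correct decision).

The conventional null hypothesis here is that the patient does not have type 2 diabetes.
The test retained a true H₀ — the decision matches the true state.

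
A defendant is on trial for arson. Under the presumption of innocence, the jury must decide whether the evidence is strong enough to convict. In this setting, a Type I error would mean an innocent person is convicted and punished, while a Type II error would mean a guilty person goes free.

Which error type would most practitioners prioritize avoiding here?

The Type I consequence (an innocent person is convicted and punished) is more severe than the Type II consequence (a guilty person goes free).

Type I error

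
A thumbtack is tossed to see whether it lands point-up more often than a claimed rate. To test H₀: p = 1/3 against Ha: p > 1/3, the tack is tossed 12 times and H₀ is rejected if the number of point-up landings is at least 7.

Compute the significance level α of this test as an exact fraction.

11771/177147

Under H₀, X ~ Binomial(12, 1/3), and α = P(X ≥ 7).
P(X ≥ 7) = Σ_{j=7}^{12} C(12,j)·(1/3)^j·(2/3)^{12-j} = 11771/177147.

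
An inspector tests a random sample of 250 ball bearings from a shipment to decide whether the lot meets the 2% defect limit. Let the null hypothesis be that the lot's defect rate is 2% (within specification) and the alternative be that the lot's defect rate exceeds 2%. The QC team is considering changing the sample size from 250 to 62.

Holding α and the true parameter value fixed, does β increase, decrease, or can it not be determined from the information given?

It increases.

A smaller sample increases the standard error, so the sampling distributions under H₀ and Ha overlap more.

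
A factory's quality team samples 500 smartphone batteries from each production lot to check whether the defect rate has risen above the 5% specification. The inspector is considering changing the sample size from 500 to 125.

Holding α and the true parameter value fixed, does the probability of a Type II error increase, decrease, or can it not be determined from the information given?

It increases.

With less data the test statistic is noisier; under Ha, more outcomes land inside the acceptance region.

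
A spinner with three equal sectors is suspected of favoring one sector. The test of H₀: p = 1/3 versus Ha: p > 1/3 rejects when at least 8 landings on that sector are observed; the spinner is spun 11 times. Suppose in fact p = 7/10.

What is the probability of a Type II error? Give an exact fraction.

A Type II error is failing to reject when Ha holds: with p = 7/10, β = P(Y ≤ 7).
Equivalently, β = 1 − P(Y ≥ 8) = 1076094153/2500000000.

1076094153/2500000000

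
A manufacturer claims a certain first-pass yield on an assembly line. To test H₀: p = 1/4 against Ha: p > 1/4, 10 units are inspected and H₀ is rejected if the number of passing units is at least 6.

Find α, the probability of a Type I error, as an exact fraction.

α = P(reject H₀ | H₀ true) = P(Y ≥ 6 | p = 1/4), with Y ~ Binomial(10, 1/4).
P(Y ≥ 6) = Σ_{j=6}^{10} C(10,j)·(1/4)^j·(3/4)^{10-j} = 10343/524288.

10343/524288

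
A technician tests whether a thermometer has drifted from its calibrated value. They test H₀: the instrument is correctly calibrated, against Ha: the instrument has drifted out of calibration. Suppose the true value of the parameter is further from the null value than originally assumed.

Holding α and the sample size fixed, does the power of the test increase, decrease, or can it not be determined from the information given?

It increases.

The further the true parameter sits from the null value, the more of the Ha sampling distribution falls in the rejection region.
Since power = 1 − β and β decreases, power increases.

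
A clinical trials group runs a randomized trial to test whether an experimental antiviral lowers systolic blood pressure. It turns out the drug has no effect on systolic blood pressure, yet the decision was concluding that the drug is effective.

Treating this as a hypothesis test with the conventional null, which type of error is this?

Type I error

The null hypothesis here is that the drug has no effect on systolic blood pressure.
'Concluding that the drug is effective' corresponds to rejecting H₀.
H₀ was rejected but H₀ is true — a Type I error (false positive).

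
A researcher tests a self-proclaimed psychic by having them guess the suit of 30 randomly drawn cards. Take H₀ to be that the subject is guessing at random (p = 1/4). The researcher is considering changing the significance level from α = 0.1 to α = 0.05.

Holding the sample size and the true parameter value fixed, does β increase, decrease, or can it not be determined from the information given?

Lowering α raises the bar for rejection; under Ha, the test now fails to reject on outcomes it previously would have rejected.

It increases.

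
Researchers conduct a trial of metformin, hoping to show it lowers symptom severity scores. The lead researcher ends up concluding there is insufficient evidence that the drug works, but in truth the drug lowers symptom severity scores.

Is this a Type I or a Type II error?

The null hypothesis here is that the drug has no effect on symptom severity scores.
'Concluding there is insufficient evidence that the drug works' corresponds to failing to reject H₀.
H₀ was not rejected but H₀ is false — a Type II error (false negative).

Type II error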